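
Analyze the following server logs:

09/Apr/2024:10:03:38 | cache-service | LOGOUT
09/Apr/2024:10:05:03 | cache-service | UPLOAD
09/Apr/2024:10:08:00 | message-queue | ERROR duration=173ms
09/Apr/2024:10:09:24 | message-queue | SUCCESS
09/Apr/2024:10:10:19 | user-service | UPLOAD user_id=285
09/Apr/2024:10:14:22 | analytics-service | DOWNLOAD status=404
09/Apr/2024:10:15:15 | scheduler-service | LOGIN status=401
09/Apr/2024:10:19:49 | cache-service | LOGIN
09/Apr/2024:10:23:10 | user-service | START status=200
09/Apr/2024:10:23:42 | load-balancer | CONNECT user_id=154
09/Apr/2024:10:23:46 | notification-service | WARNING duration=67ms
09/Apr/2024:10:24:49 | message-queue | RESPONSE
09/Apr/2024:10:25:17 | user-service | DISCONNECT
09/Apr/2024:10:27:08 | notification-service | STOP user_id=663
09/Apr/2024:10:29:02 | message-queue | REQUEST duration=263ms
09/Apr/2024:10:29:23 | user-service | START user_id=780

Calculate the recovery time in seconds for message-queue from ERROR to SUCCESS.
84

To calculate recovery time:

1. Find ERROR event for message-queue: 09/Apr/2024:10:08:00
2. Find next SUCCESS event for message-queue: 09/Apr/2024:10:09:24
3. Recovery time: 09/Apr/2024:10:09:24 - 09/Apr/2024:10:08:00 = 84 seconds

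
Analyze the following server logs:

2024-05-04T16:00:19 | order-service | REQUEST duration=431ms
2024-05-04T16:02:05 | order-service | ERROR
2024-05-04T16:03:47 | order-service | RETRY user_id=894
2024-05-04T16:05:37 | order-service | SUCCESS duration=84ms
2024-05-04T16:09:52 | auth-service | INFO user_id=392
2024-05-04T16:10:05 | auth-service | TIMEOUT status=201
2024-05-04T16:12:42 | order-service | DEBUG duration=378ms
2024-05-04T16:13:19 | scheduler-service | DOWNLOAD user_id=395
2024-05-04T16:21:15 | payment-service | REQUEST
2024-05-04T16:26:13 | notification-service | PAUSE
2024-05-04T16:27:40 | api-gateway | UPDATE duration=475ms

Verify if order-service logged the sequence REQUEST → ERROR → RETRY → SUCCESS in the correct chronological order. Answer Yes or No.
Yes

To verify sequence order:

1. Find all events in sequence REQUEST → ERROR → RETRY → SUCCESS for order-service
2. Extract their timestamps
3. Check if timestamps are in ascending order
4. Result: Yes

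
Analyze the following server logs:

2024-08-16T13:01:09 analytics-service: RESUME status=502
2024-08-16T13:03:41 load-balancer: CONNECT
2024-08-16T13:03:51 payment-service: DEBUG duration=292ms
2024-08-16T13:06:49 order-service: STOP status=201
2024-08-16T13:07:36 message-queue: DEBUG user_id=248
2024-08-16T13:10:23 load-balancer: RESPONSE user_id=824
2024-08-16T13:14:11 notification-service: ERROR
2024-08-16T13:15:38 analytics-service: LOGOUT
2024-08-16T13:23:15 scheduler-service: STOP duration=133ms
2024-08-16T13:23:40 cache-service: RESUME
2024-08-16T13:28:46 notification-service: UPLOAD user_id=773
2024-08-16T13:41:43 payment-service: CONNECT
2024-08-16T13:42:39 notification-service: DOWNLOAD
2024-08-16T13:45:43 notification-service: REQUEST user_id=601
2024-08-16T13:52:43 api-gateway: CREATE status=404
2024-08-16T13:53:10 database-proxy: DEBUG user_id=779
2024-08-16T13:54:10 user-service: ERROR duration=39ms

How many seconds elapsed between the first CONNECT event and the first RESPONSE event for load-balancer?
402

To find the time between events:

1. Locate the first CONNECT event for load-balancer: 2024-08-16T13:03:41
2. Locate the first RESPONSE event for load-balancer: 2024-08-16T13:10:23
3. Calculate the difference: 2024-08-16T13:10:23 - 2024-08-16T13:03:41 = 402 seconds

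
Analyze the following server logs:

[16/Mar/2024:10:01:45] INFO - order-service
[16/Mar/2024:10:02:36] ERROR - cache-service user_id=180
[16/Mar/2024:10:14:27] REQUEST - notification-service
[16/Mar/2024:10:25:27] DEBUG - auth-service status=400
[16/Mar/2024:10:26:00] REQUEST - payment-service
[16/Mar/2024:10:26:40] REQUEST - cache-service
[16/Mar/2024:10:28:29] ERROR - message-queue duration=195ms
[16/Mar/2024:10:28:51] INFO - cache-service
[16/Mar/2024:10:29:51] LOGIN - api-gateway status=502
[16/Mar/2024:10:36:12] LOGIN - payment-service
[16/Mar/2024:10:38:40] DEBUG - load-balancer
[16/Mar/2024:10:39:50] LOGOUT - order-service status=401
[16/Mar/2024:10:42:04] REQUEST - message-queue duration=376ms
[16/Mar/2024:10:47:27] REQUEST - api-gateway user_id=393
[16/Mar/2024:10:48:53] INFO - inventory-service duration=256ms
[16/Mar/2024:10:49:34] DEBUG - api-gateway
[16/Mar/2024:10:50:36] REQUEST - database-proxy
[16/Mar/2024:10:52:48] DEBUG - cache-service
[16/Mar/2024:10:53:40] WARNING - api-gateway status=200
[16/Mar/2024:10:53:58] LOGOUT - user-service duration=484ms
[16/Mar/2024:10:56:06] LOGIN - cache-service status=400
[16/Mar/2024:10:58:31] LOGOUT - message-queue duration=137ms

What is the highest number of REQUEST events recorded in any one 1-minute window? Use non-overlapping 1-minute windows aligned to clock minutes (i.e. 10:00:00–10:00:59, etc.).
2

To find the burst window:

1. Divide the log period into non-overlapping 1-minute windows starting at 10:00
2. Count REQUEST events in each window
3. Find the window with maximum count
4. Maximum events in a window: 2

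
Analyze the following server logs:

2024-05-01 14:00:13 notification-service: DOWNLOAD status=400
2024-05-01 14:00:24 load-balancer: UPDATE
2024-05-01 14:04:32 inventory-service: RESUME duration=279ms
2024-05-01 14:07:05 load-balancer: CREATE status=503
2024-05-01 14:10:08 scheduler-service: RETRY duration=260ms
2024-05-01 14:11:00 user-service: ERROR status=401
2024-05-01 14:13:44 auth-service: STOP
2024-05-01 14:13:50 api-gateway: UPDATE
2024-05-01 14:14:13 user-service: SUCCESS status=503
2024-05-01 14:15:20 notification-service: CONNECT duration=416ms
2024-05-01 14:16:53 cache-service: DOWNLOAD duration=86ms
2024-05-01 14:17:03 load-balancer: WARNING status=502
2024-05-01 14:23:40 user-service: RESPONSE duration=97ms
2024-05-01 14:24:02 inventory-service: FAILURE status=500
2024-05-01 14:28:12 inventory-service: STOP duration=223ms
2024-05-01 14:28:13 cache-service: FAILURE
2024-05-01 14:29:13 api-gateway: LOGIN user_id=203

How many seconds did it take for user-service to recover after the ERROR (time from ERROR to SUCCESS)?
193

To calculate recovery time:

1. Find ERROR event for user-service: 2024-05-01 14:11:00
2. Find next SUCCESS event for user-service: 2024-05-01 14:14:13
3. Recovery time: 2024-05-01 14:14:13 - 2024-05-01 14:11:00 = 193 seconds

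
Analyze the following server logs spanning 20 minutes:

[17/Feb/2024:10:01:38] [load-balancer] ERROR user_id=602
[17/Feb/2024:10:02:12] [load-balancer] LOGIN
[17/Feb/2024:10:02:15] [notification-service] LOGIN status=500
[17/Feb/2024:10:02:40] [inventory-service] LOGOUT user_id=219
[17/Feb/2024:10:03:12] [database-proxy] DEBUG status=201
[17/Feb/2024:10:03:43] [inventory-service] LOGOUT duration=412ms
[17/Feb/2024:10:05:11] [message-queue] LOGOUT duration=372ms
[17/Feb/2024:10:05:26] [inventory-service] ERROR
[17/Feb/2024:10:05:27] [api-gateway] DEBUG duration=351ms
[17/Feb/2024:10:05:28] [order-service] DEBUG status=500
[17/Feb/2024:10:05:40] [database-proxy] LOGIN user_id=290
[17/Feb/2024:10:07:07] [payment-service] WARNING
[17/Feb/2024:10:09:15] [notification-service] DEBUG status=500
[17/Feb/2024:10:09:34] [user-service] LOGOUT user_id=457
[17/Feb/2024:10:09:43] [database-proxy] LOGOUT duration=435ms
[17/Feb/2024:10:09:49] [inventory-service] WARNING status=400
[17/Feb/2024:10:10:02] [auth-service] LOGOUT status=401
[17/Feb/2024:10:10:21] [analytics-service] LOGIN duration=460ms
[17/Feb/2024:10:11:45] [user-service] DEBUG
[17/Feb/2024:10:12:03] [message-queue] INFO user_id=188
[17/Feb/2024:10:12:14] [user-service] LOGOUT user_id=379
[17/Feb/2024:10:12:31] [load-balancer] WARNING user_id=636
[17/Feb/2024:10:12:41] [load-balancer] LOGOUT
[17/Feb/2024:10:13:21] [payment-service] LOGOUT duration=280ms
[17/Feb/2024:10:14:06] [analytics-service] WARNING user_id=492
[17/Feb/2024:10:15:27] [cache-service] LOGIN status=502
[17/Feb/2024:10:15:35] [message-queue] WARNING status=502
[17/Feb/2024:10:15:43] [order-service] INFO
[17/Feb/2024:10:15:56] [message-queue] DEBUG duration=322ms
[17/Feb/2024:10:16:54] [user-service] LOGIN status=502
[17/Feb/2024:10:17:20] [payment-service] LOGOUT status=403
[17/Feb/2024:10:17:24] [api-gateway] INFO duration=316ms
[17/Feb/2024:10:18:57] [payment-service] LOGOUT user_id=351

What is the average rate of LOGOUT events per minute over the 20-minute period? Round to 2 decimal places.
0.55

To calculate the rate:

1. Count total LOGOUT events: 11
2. Total time period: 20 minutes
3. Rate = 11 / 20 = 0.55 events per minute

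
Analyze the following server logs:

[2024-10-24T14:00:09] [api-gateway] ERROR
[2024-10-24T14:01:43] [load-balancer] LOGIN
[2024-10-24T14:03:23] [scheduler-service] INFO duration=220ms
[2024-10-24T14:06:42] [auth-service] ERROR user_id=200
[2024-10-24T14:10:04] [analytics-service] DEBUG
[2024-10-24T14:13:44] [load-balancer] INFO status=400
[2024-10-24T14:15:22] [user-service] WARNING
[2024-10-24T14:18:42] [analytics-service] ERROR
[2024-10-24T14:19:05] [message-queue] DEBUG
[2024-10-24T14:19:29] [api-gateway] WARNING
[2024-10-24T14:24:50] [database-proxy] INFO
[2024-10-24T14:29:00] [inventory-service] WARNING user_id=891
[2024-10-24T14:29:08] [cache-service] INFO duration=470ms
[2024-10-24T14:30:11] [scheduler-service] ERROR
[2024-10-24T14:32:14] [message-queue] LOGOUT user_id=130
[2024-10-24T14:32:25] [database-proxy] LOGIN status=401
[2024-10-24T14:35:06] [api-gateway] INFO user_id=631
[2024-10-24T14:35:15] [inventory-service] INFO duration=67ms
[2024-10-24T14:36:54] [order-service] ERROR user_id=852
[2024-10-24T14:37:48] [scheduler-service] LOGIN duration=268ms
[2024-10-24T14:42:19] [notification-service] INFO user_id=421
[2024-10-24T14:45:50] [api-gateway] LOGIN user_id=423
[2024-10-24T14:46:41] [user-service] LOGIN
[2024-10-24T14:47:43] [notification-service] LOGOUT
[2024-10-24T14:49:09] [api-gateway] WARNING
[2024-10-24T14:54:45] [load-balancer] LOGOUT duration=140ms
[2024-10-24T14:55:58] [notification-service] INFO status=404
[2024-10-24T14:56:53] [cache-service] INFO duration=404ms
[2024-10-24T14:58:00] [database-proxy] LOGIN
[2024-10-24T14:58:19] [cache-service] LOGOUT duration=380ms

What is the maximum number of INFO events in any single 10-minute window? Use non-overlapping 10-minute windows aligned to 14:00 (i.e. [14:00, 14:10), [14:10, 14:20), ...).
2

To find the burst window:

1. Divide the log period into non-overlapping 10-minute windows starting at 14:00
2. Count INFO events in each window
3. Find the window with maximum count
4. Maximum events in a window: 2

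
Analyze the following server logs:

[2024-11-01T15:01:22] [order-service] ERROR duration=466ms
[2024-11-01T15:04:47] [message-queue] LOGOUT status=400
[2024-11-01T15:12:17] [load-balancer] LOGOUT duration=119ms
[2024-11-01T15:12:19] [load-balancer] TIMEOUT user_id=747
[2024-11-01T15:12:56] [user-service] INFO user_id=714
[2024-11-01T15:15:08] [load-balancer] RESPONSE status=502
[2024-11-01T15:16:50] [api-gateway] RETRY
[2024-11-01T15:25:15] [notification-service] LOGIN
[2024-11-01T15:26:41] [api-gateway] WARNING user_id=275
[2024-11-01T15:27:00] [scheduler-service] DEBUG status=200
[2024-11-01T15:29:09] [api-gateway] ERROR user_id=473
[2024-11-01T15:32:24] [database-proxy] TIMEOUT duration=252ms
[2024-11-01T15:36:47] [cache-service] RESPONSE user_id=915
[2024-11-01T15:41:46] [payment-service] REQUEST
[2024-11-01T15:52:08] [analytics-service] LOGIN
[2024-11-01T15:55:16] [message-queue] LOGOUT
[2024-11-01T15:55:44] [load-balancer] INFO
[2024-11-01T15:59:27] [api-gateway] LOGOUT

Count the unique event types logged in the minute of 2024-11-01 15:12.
3

To count unique event types:

1. Filter events in the minute starting at 2024-11-01 15:12
2. Extract event types from matching entries
3. Count unique types: 3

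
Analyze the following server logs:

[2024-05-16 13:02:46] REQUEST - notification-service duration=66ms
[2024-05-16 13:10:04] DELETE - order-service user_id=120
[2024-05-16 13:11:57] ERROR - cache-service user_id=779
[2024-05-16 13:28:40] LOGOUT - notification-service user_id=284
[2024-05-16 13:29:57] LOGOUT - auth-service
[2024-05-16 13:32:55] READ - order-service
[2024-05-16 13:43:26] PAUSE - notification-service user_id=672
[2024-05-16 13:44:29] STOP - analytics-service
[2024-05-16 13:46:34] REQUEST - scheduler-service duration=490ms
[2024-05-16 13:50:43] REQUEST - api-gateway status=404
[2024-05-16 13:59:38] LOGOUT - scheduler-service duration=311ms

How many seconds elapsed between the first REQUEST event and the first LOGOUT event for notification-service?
1554

To find the time between events:

1. Locate the first REQUEST event for notification-service: 2024-05-16 13:02:46
2. Locate the first LOGOUT event for notification-service: 2024-05-16 13:28:40
3. Calculate the difference: 2024-05-16 13:28:40 - 2024-05-16 13:02:46 = 1554 seconds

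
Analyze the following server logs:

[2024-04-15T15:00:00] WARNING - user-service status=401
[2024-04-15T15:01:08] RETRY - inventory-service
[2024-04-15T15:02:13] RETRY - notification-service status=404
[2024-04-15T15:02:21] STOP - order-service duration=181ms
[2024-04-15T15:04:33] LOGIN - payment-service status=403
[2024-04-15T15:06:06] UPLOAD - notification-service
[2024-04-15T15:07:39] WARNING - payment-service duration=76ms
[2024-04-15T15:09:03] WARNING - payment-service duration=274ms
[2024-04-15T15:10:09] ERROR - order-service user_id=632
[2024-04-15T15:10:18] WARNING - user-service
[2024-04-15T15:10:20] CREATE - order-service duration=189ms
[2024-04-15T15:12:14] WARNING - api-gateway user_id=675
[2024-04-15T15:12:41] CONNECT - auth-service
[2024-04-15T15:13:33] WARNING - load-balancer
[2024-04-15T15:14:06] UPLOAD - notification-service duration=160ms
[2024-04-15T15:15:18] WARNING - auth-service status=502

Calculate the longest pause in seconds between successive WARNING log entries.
459

To find the longest gap:

1. Extract all WARNING events in chronological order
2. Calculate time differences between consecutive events
3. Find the maximum difference
4. Longest gap: 459 seconds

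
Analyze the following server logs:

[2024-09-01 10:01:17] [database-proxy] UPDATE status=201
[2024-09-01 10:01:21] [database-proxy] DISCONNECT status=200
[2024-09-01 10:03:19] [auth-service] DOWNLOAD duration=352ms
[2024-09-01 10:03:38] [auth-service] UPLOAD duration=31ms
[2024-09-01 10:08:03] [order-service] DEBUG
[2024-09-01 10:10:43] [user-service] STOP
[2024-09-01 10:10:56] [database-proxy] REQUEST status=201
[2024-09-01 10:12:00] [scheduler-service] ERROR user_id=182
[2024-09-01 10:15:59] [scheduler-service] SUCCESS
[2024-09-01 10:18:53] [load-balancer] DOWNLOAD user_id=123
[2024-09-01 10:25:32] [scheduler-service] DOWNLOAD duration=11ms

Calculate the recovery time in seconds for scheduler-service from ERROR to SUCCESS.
239

To calculate recovery time:

1. Find ERROR event for scheduler-service: 2024-09-01 10:12:00
2. Find next SUCCESS event for scheduler-service: 2024-09-01 10:15:59
3. Recovery time: 2024-09-01 10:15:59 - 2024-09-01 10:12:00 = 239 seconds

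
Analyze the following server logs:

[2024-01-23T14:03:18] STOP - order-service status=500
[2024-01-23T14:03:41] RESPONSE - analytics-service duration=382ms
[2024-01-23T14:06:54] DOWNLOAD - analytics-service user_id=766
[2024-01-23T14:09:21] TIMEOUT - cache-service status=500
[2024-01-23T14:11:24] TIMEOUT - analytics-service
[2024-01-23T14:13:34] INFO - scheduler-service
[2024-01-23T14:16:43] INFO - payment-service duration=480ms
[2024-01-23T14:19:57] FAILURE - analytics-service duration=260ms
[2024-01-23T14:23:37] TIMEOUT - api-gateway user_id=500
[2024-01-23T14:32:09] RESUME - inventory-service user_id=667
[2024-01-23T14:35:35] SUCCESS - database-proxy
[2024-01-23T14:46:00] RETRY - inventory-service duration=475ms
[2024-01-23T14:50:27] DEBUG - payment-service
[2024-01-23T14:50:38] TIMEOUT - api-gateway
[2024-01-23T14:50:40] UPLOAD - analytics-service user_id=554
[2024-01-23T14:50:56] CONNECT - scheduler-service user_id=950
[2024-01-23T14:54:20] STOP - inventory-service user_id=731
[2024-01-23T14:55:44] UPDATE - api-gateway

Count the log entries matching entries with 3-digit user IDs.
6

To find matching entries:

1. Pattern to match: entries with 3-digit user IDs
2. Scan each log entry for the pattern
3. Count matches: 6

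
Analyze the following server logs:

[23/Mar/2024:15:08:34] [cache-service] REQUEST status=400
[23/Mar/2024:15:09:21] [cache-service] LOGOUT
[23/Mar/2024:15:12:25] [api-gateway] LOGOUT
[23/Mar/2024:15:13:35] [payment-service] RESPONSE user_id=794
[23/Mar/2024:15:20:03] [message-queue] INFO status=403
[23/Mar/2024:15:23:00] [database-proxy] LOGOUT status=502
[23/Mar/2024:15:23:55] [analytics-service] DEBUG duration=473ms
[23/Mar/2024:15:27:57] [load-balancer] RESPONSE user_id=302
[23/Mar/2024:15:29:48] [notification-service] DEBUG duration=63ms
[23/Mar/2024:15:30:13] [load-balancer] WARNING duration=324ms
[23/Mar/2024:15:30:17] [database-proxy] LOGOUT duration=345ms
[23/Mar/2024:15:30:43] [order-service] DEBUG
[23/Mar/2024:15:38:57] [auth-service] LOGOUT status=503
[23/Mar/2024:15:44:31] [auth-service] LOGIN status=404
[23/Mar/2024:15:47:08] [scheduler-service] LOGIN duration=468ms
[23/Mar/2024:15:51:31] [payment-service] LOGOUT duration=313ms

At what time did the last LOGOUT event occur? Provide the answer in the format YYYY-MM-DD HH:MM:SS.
2024-03-23 15:51:31

To find the last event:

1. Filter for all LOGOUT events
2. Sort by timestamp
3. Select the last one
4. Timestamp: 2024-03-23 15:51:31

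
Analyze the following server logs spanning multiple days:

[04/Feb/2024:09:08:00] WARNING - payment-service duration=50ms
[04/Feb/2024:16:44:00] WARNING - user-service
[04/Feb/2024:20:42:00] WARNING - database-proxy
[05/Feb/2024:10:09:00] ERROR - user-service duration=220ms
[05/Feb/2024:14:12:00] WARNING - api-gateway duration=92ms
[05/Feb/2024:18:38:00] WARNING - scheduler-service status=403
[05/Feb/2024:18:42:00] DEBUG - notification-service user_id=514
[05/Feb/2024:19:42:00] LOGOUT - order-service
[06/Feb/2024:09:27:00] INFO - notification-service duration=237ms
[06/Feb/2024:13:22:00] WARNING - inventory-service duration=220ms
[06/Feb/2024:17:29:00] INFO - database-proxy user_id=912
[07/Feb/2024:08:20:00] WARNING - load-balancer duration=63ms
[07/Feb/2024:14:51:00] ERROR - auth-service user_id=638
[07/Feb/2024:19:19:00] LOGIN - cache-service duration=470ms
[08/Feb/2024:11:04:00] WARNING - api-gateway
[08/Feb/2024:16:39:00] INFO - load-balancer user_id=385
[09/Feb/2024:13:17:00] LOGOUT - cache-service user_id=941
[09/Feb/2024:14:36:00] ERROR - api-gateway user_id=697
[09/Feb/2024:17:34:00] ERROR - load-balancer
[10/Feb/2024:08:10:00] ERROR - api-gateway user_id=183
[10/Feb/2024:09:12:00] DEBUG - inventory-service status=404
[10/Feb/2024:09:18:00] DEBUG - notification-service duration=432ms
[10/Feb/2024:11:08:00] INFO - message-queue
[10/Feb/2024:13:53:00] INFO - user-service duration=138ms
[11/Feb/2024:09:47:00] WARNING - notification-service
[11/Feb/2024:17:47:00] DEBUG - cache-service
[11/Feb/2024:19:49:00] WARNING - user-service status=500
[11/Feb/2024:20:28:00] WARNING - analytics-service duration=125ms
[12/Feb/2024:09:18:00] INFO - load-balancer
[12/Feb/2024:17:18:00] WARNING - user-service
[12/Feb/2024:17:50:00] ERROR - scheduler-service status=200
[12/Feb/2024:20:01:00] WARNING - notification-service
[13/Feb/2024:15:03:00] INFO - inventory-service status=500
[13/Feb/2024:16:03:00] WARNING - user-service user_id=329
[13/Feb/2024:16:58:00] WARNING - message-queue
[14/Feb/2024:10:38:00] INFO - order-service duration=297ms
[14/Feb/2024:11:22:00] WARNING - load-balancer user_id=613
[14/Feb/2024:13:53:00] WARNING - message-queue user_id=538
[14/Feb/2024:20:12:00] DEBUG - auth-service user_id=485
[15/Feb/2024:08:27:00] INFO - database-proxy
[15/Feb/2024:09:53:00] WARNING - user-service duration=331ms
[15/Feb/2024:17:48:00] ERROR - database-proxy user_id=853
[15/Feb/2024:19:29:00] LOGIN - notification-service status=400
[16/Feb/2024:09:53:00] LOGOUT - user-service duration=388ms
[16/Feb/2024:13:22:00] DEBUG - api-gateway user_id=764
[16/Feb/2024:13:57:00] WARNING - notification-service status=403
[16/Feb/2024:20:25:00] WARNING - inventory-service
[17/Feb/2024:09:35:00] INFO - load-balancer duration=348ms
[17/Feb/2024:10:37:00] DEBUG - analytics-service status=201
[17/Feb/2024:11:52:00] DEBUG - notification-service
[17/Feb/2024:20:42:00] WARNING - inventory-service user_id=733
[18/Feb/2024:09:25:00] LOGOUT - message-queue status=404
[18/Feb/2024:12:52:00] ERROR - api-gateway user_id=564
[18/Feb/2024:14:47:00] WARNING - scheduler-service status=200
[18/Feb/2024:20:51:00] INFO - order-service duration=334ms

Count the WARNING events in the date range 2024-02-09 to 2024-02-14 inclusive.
9

To filter by date range:

1. Date range: 2024-02-09 through 2024-02-14, both dates inclusive
2. Filter for WARNING events whose date falls in this range
3. Count matching events: 9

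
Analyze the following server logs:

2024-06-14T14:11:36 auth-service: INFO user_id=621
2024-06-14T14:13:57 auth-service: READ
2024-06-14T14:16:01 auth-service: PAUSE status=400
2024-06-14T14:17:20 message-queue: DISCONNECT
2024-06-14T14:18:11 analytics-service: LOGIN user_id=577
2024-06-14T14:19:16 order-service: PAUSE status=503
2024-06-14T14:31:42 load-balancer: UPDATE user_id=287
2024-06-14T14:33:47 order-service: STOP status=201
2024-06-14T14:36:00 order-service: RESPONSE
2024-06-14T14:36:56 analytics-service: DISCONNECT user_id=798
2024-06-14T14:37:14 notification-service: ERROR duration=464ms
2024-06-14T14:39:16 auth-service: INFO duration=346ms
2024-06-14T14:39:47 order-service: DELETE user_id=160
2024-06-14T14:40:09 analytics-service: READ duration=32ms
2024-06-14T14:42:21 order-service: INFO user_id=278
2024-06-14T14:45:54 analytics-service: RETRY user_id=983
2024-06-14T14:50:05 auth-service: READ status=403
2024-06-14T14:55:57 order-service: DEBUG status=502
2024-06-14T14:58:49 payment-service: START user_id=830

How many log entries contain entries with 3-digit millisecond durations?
2

To find matching entries:

1. Pattern to match: entries with 3-digit millisecond durations
2. Scan each log entry for the pattern
3. Count matches: 2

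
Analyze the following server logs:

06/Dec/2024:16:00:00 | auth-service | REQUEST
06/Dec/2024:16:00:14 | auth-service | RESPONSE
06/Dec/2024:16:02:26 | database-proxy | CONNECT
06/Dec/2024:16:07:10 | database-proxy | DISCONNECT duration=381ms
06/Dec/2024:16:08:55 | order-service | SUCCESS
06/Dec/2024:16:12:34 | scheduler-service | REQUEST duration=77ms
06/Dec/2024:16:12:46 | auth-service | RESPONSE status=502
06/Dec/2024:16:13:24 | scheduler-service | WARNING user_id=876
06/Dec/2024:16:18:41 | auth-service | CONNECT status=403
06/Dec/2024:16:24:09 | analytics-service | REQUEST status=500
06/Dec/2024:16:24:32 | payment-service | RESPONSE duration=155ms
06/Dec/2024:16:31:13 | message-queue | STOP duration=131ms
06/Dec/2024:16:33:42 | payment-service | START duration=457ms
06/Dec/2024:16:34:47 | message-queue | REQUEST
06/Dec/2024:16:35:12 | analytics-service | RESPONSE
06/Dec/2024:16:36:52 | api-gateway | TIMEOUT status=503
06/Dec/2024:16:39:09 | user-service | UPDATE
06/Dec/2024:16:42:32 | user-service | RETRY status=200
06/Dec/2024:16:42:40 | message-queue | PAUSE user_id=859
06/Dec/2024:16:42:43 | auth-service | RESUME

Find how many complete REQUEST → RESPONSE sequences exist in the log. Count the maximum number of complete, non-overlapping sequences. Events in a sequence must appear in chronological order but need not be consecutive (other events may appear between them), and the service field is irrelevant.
4

To count sequences:

1. Look for pattern: REQUEST → RESPONSE
2. Greedily scan the log in chronological order, matching each sequence element in turn (ignoring service)
3. Each time the full pattern completes, increment the count and restart matching from the next event
4. Complete non-overlapping sequences found: 4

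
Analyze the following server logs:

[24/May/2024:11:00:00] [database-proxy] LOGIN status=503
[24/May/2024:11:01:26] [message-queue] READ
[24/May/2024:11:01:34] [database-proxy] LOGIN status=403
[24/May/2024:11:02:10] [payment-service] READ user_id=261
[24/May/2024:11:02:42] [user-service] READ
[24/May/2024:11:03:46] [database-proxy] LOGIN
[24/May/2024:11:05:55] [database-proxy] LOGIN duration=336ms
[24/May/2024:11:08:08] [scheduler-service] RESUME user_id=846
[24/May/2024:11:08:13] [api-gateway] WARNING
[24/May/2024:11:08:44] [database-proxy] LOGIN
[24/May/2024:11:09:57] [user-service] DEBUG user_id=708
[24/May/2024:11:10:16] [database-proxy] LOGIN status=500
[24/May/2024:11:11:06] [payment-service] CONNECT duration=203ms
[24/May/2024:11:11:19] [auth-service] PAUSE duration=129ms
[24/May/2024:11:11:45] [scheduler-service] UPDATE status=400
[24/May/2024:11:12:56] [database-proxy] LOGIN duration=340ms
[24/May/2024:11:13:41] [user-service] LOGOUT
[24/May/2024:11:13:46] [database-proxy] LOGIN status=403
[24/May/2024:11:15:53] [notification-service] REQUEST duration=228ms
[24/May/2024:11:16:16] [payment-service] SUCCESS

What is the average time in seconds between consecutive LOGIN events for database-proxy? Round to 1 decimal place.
118.0

To calculate average interval:

1. Find all LOGIN events for database-proxy in order
2. Calculate time gaps between consecutive events
3. Compute mean of gaps: 826 / 7 = 118.0 seconds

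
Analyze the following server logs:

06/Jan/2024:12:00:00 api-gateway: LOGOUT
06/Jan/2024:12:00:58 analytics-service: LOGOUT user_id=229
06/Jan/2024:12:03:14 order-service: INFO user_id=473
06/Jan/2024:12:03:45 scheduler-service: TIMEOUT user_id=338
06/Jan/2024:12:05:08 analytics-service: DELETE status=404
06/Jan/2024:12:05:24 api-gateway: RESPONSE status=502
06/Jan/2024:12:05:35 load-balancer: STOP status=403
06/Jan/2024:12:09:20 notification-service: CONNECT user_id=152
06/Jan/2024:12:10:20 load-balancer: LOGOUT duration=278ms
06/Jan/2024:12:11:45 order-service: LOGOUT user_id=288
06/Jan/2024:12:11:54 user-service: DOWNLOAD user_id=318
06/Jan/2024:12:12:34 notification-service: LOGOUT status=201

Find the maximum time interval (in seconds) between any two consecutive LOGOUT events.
562

To find the longest gap:

1. Extract all LOGOUT events in chronological order
2. Calculate time differences between consecutive events
3. Find the maximum difference
4. Longest gap: 562 seconds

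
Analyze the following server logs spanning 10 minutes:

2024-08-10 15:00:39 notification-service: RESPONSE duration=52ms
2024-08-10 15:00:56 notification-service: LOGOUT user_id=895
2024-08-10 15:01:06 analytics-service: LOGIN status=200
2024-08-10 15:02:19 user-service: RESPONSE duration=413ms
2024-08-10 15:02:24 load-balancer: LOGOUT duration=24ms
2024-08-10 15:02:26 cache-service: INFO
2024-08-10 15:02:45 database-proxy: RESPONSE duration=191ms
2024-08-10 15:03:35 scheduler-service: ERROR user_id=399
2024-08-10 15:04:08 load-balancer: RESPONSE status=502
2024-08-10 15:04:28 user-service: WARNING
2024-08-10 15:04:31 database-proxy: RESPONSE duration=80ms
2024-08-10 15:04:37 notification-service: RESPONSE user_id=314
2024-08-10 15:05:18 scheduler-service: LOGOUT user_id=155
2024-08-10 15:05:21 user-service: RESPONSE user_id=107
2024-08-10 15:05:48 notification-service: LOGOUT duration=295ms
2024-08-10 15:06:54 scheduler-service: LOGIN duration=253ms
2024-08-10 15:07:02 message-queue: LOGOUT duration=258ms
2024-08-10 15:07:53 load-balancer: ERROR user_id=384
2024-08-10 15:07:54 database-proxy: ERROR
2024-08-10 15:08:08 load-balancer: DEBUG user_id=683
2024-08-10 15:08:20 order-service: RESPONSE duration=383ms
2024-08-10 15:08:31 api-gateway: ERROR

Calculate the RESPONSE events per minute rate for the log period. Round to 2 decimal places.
0.8

To calculate the rate:

1. Count total RESPONSE events: 8
2. Total time period: 10 minutes
3. Rate = 8 / 10 = 0.8 events per minute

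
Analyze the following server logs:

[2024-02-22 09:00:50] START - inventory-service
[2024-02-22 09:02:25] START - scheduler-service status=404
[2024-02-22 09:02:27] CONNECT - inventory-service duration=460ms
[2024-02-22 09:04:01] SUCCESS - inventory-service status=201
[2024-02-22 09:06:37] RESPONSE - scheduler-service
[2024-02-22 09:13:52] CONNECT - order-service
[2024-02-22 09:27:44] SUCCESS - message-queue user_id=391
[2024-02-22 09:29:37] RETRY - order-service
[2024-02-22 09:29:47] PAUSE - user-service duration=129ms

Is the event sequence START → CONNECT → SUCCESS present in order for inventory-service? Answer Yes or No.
Yes

To verify sequence order:

1. Find all events in sequence START → CONNECT → SUCCESS for inventory-service
2. Extract their timestamps
3. Check if timestamps are in ascending order
4. Result: Yes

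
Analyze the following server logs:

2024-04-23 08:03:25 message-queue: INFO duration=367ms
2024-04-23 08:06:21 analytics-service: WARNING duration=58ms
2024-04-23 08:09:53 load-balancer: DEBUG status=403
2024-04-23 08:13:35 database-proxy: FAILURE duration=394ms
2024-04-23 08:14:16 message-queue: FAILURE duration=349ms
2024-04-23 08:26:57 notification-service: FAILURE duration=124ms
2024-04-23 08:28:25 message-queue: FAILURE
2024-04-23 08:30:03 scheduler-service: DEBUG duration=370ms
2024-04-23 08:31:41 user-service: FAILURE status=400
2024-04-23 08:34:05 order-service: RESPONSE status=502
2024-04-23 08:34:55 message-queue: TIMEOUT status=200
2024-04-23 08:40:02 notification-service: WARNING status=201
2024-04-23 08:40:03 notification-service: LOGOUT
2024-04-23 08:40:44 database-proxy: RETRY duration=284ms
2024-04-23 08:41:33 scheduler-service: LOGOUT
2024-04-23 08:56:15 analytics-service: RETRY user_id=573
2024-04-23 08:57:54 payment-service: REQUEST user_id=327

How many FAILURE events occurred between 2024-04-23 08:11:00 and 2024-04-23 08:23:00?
2

To count events in the time window:

1. Window boundaries: 2024-04-23 08:11:00 to 2024-04-23 08:23:00
2. Filter for FAILURE events within this window
3. Count matching events: 2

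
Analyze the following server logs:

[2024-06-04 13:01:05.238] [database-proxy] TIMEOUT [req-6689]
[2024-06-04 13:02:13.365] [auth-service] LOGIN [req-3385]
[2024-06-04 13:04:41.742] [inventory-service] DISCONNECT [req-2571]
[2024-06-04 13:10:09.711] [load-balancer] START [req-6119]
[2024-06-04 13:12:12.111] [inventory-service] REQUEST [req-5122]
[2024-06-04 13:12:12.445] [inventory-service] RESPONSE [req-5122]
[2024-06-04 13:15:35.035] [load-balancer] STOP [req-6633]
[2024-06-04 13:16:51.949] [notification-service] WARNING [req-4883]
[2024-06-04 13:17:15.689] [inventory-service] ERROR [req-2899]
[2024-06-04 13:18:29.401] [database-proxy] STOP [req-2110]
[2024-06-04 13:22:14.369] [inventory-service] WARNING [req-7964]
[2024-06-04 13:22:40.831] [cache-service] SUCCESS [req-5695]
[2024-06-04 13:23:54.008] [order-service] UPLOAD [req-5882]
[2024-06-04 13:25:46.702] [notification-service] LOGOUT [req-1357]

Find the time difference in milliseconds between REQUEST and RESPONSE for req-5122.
334

To calculate latency:

1. Find REQUEST with id req-5122: 2024-06-04 13:12:12.111
2. Find RESPONSE with id req-5122: 2024-06-04 13:12:12.445
3. Latency: 2024-06-04 13:12:12.445 - 2024-06-04 13:12:12.111 = 334ms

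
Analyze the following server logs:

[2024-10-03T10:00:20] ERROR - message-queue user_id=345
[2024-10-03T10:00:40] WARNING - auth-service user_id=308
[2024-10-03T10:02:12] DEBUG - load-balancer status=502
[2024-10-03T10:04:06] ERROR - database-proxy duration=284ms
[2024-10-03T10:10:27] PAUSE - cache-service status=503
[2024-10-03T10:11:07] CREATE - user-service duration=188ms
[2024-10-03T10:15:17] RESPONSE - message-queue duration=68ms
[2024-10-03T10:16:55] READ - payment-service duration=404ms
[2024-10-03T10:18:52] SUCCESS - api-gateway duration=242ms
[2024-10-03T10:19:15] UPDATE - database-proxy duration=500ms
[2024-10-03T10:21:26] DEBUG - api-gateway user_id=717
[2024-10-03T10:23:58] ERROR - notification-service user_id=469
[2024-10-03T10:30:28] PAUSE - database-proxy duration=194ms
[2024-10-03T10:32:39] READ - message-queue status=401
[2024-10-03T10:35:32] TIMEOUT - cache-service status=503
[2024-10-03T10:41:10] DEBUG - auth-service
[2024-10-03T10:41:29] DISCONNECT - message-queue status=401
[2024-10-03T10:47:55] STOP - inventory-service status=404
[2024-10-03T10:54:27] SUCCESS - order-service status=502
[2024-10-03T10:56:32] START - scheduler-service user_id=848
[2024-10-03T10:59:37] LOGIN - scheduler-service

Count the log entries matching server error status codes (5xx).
4

To find matching entries:

1. Pattern to match: server error status codes (5xx)
2. Scan each log entry for the pattern
3. Count matches: 4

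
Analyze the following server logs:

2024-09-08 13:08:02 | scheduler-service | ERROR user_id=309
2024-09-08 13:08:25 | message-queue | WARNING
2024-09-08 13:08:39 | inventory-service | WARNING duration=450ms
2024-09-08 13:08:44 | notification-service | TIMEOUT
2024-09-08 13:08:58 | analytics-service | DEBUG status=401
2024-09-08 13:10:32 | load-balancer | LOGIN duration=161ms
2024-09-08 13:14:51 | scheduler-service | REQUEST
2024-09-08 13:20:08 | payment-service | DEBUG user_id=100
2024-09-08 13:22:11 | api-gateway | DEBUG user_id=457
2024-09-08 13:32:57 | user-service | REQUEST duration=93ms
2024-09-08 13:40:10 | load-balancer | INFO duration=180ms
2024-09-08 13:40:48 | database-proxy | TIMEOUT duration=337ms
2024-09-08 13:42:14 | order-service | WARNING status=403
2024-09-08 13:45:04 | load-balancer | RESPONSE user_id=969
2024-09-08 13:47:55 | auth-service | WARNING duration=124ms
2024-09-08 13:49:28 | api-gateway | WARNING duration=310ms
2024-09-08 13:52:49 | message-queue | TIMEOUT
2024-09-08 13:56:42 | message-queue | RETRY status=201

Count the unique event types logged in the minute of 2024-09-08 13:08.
4

To count unique event types:

1. Filter events in the minute starting at 2024-09-08 13:08
2. Extract event types from matching entries
3. Count unique types: 4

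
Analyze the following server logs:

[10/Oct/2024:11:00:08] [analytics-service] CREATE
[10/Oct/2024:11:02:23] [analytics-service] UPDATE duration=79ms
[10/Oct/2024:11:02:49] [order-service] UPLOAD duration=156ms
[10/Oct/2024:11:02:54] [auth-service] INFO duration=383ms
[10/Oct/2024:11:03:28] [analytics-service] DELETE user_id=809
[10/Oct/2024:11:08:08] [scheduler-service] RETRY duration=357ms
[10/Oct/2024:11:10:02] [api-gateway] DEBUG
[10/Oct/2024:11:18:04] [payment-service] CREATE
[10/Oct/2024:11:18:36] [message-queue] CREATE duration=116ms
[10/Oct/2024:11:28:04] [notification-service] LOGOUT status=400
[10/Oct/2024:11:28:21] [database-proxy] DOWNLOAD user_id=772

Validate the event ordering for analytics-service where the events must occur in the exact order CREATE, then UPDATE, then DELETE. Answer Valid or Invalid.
Valid

To validate ordering:

1. Required order: CREATE → UPDATE → DELETE
2. Rule: the events must occur in the exact order CREATE, then UPDATE, then DELETE
3. Check actual order of events for analytics-service
4. Result: Valid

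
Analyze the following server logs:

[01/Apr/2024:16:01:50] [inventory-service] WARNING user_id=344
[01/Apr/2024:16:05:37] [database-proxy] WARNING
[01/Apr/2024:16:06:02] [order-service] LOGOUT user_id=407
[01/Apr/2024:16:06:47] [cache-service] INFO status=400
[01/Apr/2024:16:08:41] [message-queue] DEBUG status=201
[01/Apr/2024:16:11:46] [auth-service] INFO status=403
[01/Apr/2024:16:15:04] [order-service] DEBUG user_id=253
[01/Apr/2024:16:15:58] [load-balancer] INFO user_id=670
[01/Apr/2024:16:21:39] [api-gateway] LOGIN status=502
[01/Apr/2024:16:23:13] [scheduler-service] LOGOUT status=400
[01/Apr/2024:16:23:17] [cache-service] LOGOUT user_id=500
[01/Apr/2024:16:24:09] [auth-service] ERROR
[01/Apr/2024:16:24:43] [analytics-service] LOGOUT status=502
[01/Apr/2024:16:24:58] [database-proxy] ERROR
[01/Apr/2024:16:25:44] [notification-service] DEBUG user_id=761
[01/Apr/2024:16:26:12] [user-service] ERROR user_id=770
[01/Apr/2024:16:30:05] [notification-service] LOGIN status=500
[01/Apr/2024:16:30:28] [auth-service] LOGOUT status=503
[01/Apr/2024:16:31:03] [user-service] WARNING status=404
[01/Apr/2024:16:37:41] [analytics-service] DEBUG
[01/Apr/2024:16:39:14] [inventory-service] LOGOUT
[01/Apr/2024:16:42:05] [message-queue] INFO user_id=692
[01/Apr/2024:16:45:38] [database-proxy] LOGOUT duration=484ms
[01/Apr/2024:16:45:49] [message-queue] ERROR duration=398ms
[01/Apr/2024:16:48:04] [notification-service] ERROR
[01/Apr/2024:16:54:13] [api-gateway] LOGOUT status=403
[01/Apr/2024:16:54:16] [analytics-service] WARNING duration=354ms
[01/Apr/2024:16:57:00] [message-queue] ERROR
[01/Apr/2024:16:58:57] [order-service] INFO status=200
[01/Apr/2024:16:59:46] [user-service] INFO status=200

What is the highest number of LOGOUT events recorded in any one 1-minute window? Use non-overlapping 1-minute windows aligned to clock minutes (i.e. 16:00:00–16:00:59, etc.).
2

To find the burst window:

1. Divide the log period into non-overlapping 1-minute windows starting at 16:00
2. Count LOGOUT events in each window
3. Find the window with maximum count
4. Maximum events in a window: 2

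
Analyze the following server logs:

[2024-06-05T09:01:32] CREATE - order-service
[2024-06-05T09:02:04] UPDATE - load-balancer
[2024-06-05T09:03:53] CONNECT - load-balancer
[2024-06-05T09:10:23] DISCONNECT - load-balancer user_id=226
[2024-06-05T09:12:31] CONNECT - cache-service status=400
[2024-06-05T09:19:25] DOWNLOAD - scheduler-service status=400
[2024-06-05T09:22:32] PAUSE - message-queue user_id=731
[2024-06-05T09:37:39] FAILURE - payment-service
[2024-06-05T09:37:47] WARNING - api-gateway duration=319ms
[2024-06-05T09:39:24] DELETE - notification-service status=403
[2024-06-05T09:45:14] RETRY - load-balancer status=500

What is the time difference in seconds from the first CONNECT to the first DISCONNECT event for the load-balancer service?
390

To find the time between events:

1. Locate the first CONNECT event for load-balancer: 2024-06-05T09:03:53
2. Locate the first DISCONNECT event for load-balancer: 2024-06-05T09:10:23
3. Calculate the difference: 2024-06-05T09:10:23 - 2024-06-05T09:03:53 = 390 seconds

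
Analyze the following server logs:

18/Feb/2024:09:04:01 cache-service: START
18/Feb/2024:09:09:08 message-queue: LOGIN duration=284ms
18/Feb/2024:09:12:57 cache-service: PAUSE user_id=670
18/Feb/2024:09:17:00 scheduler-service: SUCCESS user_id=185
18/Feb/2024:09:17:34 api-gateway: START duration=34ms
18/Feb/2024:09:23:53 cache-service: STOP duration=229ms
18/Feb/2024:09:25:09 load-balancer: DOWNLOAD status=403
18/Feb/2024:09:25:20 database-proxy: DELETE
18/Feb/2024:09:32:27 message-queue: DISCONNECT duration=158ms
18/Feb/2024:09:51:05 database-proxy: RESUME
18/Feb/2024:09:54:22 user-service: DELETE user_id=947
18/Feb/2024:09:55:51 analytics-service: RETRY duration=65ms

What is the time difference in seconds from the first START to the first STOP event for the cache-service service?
1192

To find the time between events:

1. Locate the first START event for cache-service: 18/Feb/2024:09:04:01
2. Locate the first STOP event for cache-service: 18/Feb/2024:09:23:53
3. Calculate the difference: 18/Feb/2024:09:23:53 - 18/Feb/2024:09:04:01 = 1192 seconds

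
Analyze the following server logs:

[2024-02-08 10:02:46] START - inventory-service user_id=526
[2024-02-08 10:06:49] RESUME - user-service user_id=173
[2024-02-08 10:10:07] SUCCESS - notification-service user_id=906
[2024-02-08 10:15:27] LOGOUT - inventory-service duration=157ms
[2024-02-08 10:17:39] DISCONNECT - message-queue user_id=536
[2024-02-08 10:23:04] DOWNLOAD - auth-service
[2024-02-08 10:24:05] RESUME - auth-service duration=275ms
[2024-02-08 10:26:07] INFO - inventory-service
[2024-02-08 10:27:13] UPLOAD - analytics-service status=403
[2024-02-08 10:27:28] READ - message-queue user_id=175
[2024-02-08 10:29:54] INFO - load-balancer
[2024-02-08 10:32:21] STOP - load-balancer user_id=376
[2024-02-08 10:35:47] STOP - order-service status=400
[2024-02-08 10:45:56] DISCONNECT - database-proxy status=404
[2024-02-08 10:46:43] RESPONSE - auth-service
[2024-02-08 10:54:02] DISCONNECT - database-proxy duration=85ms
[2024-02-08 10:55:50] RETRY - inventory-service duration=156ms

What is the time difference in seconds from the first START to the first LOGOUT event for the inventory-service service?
761

To find the time between events:

1. Locate the first START event for inventory-service: 2024-02-08 10:02:46
2. Locate the first LOGOUT event for inventory-service: 2024-02-08 10:15:27
3. Calculate the difference: 2024-02-08 10:15:27 - 2024-02-08 10:02:46 = 761 seconds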